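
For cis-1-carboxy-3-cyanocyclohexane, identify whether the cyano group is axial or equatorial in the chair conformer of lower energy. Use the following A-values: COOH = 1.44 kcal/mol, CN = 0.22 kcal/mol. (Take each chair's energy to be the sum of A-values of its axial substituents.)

C1 and C3 have the same parity, so for the cis isomer the two substituents are e,e in one chair and a,a in the other.
Chair I (carboxyl axial, cyano axial): E = 1.66 kcal/mol.
Chair II (carboxyl equatorial, cyano equatorial): E = 0.00 kcal/mol.
Chair II is the more stable (lower-energy) conformer, and in that chair the cyano group is equatorial.

equatorial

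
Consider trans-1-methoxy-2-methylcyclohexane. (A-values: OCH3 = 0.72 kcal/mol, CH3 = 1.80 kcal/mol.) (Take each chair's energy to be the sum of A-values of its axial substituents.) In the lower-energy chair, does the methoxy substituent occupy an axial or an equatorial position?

C1 and C2 have opposite parity, so for the trans isomer the two substituents are e,e in one chair and a,a in the other.
Chair I (methoxy axial, methyl axial): E = 2.52 kcal/mol.
Chair II (methoxy equatorial, methyl equatorial): E = 0.00 kcal/mol.
Chair II is the more stable (lower-energy) conformer, and in that chair the methoxy group is equatorial.

equatorial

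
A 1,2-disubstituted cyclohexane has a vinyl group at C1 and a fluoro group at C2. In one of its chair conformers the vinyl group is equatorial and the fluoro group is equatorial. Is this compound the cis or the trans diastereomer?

trans

C1 and C2 have opposite parity, so their axial bonds point in opposite directions.
With opposite-parity carbons, two substituents on the same face are one axial and one equatorial; opposite faces give both axial or both equatorial.
Here the groups are equatorial/equatorial → opposite face → trans.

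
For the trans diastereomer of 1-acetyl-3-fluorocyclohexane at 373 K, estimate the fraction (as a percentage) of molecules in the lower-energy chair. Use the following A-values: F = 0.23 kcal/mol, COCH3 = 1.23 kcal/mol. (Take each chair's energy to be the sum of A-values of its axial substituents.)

79.4%

C1 and C3 have the same parity, so for the trans isomer the two substituents are one axial and one equatorial in each chair.
Chair I (fluoro axial, acetyl equatorial): E = 0.23 kcal/mol; chair II (fluoro equatorial, acetyl axial): E = 1.23 kcal/mol.
ΔG = 1.00 kcal/mol between the two chairs.
K = exp(ΔG/RT) with R = 1.987×10⁻³ kcal mol⁻¹ K⁻¹ and T = 373 K gives K ≈ 3.85.
Fraction in the lower-energy chair = K/(K+1) = 79.4%.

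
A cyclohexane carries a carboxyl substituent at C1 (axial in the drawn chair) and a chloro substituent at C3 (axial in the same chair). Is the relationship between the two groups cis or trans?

cis

C1 and C3 have the same parity, so their axial bonds point in the same direction.
With same-parity carbons, two substituents on the same face are both axial or both equatorial; opposite faces give one of each.
Here the groups are axial/axial → same face → cis.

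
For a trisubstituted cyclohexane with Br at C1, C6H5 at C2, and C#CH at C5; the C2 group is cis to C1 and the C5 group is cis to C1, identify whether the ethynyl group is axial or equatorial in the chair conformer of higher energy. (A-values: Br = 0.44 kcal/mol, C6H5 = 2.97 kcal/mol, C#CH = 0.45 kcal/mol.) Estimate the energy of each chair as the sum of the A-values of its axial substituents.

Chair I (bromo axial, phenyl equatorial, ethynyl axial): E = 0.89 kcal/mol.
Chair II (bromo equatorial, phenyl axial, ethynyl equatorial): E = 2.97 kcal/mol.
Chair II is the less stable (higher-energy) conformer, and in that chair the ethynyl group is equatorial.

equatorial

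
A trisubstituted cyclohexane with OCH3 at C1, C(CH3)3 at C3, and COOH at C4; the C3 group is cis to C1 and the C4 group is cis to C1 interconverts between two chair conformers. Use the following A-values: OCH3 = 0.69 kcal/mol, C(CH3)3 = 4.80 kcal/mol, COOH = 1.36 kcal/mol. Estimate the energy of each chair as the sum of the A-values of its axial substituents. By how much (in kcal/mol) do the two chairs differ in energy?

4.13 kcal/mol

Chair I (methoxy axial, tert-butyl axial, carboxyl equatorial): E = 5.49 kcal/mol.
Chair II (methoxy equatorial, tert-butyl equatorial, carboxyl axial): E = 1.36 kcal/mol.
ΔE = 5.49 − 1.36 = 4.13 kcal/mol; chair II is more stable.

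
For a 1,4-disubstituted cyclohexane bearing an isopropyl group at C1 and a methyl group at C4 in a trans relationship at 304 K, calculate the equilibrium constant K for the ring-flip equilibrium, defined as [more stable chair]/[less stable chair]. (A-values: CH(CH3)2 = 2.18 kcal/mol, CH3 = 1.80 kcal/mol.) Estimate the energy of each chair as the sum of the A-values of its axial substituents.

C1 and C4 have opposite parity, so for the trans isomer the two substituents are e,e in one chair and a,a in the other.
Chair I (isopropyl axial, methyl axial): E = 3.98 kcal/mol; chair II (isopropyl equatorial, methyl equatorial): E = 0.00 kcal/mol.
ΔG = 3.98 kcal/mol between the two chairs.
K = exp(ΔG/RT) with R = 1.987×10⁻³ kcal mol⁻¹ K⁻¹ and T = 304 K gives K ≈ 727.

K ≈ 727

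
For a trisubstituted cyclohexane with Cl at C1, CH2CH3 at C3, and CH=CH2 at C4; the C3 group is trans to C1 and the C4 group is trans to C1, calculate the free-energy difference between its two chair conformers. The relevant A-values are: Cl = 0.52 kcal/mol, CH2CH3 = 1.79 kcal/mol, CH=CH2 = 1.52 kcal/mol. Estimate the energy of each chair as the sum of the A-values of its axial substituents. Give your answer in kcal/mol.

Chair I (chloro axial, ethyl equatorial, vinyl axial): E = 2.04 kcal/mol.
Chair II (chloro equatorial, ethyl axial, vinyl equatorial): E = 1.79 kcal/mol.
ΔE = 2.04 − 1.79 = 0.25 kcal/mol; chair II is more stable.

0.25 kcal/mol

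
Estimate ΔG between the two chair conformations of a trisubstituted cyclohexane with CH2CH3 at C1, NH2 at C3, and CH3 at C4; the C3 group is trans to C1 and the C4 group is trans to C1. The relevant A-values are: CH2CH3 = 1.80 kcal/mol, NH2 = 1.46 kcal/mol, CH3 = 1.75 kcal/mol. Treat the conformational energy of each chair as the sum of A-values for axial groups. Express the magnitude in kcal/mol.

2.09 kcal/mol

Chair I (ethyl axial, amino equatorial, methyl axial): E = 3.55 kcal/mol.
Chair II (ethyl equatorial, amino axial, methyl equatorial): E = 1.46 kcal/mol.
ΔE = 3.55 − 1.46 = 2.09 kcal/mol; chair II is more stable.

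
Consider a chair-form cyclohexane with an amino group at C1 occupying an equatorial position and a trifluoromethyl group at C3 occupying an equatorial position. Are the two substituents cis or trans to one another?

C1 and C3 have the same parity, so their axial bonds point in the same direction.
With same-parity carbons, two substituents on the same face are both axial or both equatorial; opposite faces give one of each.
Here the groups are equatorial/equatorial → same face → cis.

cis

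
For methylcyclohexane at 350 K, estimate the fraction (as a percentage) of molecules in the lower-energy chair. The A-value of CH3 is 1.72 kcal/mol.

One chair has the methyl group axial (E = 1.72 kcal/mol) and the other has it equatorial (E = 0).
ΔG = 1.72 kcal/mol between the two chairs.
K = exp(ΔG/RT) with R = 1.987×10⁻³ kcal mol⁻¹ K⁻¹ and T = 350 K gives K ≈ 11.9.
Fraction in the lower-energy chair = K/(K+1) = 92.2%.

92.2%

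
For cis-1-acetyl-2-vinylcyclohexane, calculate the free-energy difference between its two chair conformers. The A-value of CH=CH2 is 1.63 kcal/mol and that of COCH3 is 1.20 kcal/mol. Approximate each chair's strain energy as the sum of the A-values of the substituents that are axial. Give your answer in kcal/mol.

C1 and C2 have opposite parity, so for the cis isomer the two substituents are one axial and one equatorial in each chair.
Chair I (vinyl axial, acetyl equatorial): E = 1.63 kcal/mol.
Chair II (vinyl equatorial, acetyl axial): E = 1.20 kcal/mol.
ΔE = 1.63 − 1.20 = 0.43 kcal/mol; chair II is more stable.

0.43 kcal/mol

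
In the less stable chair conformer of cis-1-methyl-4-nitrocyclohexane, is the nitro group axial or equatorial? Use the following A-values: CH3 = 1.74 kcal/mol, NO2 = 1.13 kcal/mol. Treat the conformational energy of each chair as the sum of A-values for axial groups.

equatorial

C1 and C4 have opposite parity, so for the cis isomer the two substituents are one axial and one equatorial in each chair.
Chair I (methyl axial, nitro equatorial): E = 1.74 kcal/mol.
Chair II (methyl equatorial, nitro axial): E = 1.13 kcal/mol.
Chair I is the less stable (higher-energy) conformer, and in that chair the nitro group is equatorial.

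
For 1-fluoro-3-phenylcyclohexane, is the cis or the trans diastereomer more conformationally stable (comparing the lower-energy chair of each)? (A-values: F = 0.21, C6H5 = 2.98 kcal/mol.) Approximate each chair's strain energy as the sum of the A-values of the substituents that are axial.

cis

At 1,3 positions (parity same): cis → (e,e or a,a); trans → (a,e or e,a).
Best chair for cis: E = 0.00 kcal/mol; best chair for trans: E = 0.21 kcal/mol.
The cis isomer is lower by 0.21 kcal/mol.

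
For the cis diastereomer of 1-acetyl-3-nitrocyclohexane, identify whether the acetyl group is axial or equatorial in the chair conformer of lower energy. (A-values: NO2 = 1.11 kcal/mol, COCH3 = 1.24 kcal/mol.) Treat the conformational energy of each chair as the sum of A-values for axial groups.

equatorial

C1 and C3 have the same parity, so for the cis isomer the two substituents are e,e in one chair and a,a in the other.
Chair I (nitro axial, acetyl axial): E = 2.35 kcal/mol.
Chair II (nitro equatorial, acetyl equatorial): E = 0.00 kcal/mol.
Chair II is the more stable (lower-energy) conformer, and in that chair the acetyl group is equatorial.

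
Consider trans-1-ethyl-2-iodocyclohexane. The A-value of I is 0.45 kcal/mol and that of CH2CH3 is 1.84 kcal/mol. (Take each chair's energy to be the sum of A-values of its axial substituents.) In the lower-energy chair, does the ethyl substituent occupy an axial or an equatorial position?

equatorial

C1 and C2 have opposite parity, so for the trans isomer the two substituents are e,e in one chair and a,a in the other.
Chair I (iodo axial, ethyl axial): E = 2.29 kcal/mol.
Chair II (iodo equatorial, ethyl equatorial): E = 0.00 kcal/mol.
Chair II is the more stable (lower-energy) conformer, and in that chair the ethyl group is equatorial.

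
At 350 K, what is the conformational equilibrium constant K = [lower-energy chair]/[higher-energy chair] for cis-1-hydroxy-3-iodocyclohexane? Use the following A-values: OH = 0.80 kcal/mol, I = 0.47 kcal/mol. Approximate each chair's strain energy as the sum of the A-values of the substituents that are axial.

K ≈ 6.21

C1 and C3 have the same parity, so for the cis isomer the two substituents are e,e in one chair and a,a in the other.
Chair I (hydroxyl axial, iodo axial): E = 1.27 kcal/mol; chair II (hydroxyl equatorial, iodo equatorial): E = 0.00 kcal/mol.
ΔG = 1.27 kcal/mol between the two chairs.
K = exp(ΔG/RT) with R = 1.987×10⁻³ kcal mol⁻¹ K⁻¹ and T = 350 K gives K ≈ 6.21.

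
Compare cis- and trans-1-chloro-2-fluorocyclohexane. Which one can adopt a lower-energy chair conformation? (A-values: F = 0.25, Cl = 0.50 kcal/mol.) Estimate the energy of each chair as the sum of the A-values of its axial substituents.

At 1,2 positions (parity opposite): cis → (a,e or e,a); trans → (e,e or a,a).
Best chair for cis: E = 0.25 kcal/mol; best chair for trans: E = 0.00 kcal/mol.
The trans isomer is lower by 0.25 kcal/mol.

trans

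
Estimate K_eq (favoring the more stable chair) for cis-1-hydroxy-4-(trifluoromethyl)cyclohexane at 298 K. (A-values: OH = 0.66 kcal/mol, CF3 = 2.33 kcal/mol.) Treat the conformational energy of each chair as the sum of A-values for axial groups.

C1 and C4 have opposite parity, so for the cis isomer the two substituents are one axial and one equatorial in each chair.
Chair I (hydroxyl axial, trifluoromethyl equatorial): E = 0.66 kcal/mol; chair II (hydroxyl equatorial, trifluoromethyl axial): E = 2.33 kcal/mol.
ΔG = 1.67 kcal/mol between the two chairs.
K = exp(ΔG/RT) with R = 1.987×10⁻³ kcal mol⁻¹ K⁻¹ and T = 298 K gives K ≈ 16.8.

K ≈ 16.8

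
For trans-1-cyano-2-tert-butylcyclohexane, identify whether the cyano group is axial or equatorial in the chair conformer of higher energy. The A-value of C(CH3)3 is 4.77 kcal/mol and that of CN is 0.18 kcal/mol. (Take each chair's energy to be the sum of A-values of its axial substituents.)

C1 and C2 have opposite parity, so for the trans isomer the two substituents are e,e in one chair and a,a in the other.
Chair I (tert-butyl axial, cyano axial): E = 4.95 kcal/mol.
Chair II (tert-butyl equatorial, cyano equatorial): E = 0.00 kcal/mol.
Chair I is the less stable (higher-energy) conformer, and in that chair the cyano group is axial.

axial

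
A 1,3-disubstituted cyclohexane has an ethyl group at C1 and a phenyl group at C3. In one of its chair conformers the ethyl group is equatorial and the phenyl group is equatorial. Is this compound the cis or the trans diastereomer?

C1 and C3 have the same parity, so their axial bonds point in the same direction.
With same-parity carbons, two substituents on the same face are both axial or both equatorial; opposite faces give one of each.
Here the groups are equatorial/equatorial → same face → cis.

cis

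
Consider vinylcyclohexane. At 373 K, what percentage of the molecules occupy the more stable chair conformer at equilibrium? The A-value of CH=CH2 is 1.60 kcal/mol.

89.6%

One chair has the vinyl group axial (E = 1.60 kcal/mol) and the other has it equatorial (E = 0).
ΔG = 1.60 kcal/mol between the two chairs.
K = exp(ΔG/RT) with R = 1.987×10⁻³ kcal mol⁻¹ K⁻¹ and T = 373 K gives K ≈ 8.66.
Fraction in the lower-energy chair = K/(K+1) = 89.6%.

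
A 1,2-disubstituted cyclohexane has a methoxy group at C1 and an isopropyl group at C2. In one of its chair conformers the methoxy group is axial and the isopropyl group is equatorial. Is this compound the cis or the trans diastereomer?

cis

C1 and C2 have opposite parity, so their axial bonds point in opposite directions.
With opposite-parity carbons, two substituents on the same face are one axial and one equatorial; opposite faces give both axial or both equatorial.
Here the groups are axial/equatorial → same face → cis.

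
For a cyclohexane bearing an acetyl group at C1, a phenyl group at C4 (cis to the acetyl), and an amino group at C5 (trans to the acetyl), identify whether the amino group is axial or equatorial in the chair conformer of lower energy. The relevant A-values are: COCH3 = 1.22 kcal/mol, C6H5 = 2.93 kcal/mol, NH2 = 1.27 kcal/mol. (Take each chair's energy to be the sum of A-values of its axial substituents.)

Chair I (acetyl axial, phenyl equatorial, amino equatorial): E = 1.22 kcal/mol.
Chair II (acetyl equatorial, phenyl axial, amino axial): E = 4.20 kcal/mol.
Chair I is the more stable (lower-energy) conformer, and in that chair the amino group is equatorial.

equatorial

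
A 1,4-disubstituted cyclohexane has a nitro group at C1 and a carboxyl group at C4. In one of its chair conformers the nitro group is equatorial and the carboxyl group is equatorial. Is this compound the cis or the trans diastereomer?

trans

C1 and C4 have opposite parity, so their axial bonds point in opposite directions.
With opposite-parity carbons, two substituents on the same face are one axial and one equatorial; opposite faces give both axial or both equatorial.
Here the groups are equatorial/equatorial → opposite face → trans.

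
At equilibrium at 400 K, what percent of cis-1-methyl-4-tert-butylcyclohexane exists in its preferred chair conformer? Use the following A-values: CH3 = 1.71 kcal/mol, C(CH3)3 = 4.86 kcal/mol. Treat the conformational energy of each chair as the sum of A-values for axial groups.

98.1%

C1 and C4 have opposite parity, so for the cis isomer the two substituents are one axial and one equatorial in each chair.
Chair I (methyl axial, tert-butyl equatorial): E = 1.71 kcal/mol; chair II (methyl equatorial, tert-butyl axial): E = 4.86 kcal/mol.
ΔG = 3.15 kcal/mol between the two chairs.
K = exp(ΔG/RT) with R = 1.987×10⁻³ kcal mol⁻¹ K⁻¹ and T = 400 K gives K ≈ 52.6.
Fraction in the lower-energy chair = K/(K+1) = 98.1%.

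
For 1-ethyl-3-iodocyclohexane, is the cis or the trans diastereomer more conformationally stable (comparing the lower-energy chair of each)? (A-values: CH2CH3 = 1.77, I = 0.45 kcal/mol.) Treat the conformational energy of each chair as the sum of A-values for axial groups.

cis

At 1,3 positions (parity same): cis → (e,e or a,a); trans → (a,e or e,a).
Best chair for cis: E = 0.00 kcal/mol; best chair for trans: E = 0.45 kcal/mol.
The cis isomer is lower by 0.45 kcal/mol.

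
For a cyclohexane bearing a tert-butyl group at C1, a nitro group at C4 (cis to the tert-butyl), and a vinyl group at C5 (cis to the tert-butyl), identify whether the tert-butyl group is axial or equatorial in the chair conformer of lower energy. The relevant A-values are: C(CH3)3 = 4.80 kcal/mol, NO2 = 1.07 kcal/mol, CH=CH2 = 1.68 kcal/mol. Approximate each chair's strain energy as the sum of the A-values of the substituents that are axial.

equatorial

Chair I (tert-butyl axial, nitro equatorial, vinyl axial): E = 6.48 kcal/mol.
Chair II (tert-butyl equatorial, nitro axial, vinyl equatorial): E = 1.07 kcal/mol.
Chair II is the more stable (lower-energy) conformer, and in that chair the tert-butyl group is equatorial.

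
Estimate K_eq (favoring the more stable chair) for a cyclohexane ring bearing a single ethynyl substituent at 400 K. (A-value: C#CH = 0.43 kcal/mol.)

One chair has the ethynyl group axial (E = 0.43 kcal/mol) and the other has it equatorial (E = 0).
ΔG = 0.43 kcal/mol between the two chairs.
K = exp(ΔG/RT) with R = 1.987×10⁻³ kcal mol⁻¹ K⁻¹ and T = 400 K gives K ≈ 1.72.

K ≈ 1.72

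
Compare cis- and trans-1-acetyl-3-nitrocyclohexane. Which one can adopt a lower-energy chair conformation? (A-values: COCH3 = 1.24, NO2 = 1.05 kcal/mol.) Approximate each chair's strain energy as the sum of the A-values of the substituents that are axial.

cis

At 1,3 positions (parity same): cis → (e,e or a,a); trans → (a,e or e,a).
Best chair for cis: E = 0.00 kcal/mol; best chair for trans: E = 1.05 kcal/mol.
The cis isomer is lower by 1.05 kcal/mol.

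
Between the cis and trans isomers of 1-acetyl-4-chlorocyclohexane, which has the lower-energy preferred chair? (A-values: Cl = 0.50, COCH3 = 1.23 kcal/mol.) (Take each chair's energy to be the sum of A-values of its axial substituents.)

At 1,4 positions (parity opposite): cis → (a,e or e,a); trans → (e,e or a,a).
Best chair for cis: E = 0.50 kcal/mol; best chair for trans: E = 0.00 kcal/mol.
The trans isomer is lower by 0.50 kcal/mol.

trans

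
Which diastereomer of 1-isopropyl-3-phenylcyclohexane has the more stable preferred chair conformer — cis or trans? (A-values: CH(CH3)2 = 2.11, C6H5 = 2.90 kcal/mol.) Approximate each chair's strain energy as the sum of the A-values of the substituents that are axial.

cis

At 1,3 positions (parity same): cis → (e,e or a,a); trans → (a,e or e,a).
Best chair for cis: E = 0.00 kcal/mol; best chair for trans: E = 2.11 kcal/mol.
The cis isomer is lower by 2.11 kcal/mol.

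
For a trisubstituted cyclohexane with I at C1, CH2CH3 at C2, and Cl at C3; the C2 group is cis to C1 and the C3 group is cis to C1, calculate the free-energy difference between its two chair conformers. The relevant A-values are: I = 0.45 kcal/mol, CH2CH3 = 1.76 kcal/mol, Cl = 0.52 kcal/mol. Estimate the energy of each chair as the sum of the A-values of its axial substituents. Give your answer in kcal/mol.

Chair I (iodo axial, ethyl equatorial, chloro axial): E = 0.97 kcal/mol.
Chair II (iodo equatorial, ethyl axial, chloro equatorial): E = 1.76 kcal/mol.
ΔE = 1.76 − 0.97 = 0.79 kcal/mol; chair I is more stable.

0.79 kcal/mol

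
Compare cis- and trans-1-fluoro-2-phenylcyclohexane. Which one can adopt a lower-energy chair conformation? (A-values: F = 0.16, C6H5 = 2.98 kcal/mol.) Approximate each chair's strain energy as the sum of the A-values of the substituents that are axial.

At 1,2 positions (parity opposite): cis → (a,e or e,a); trans → (e,e or a,a).
Best chair for cis: E = 0.16 kcal/mol; best chair for trans: E = 0.00 kcal/mol.
The trans isomer is lower by 0.16 kcal/mol.

trans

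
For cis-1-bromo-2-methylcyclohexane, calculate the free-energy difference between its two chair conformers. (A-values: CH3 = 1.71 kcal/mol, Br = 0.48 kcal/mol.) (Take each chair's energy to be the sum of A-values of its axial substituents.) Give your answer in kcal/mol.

C1 and C2 have opposite parity, so for the cis isomer the two substituents are one axial and one equatorial in each chair.
Chair I (methyl axial, bromo equatorial): E = 1.71 kcal/mol.
Chair II (methyl equatorial, bromo axial): E = 0.48 kcal/mol.
ΔE = 1.71 − 0.48 = 1.23 kcal/mol; chair II is more stable.

1.23 kcal/mol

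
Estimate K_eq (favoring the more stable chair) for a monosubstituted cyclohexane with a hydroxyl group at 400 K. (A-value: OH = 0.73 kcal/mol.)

K ≈ 2.51

One chair has the hydroxyl group axial (E = 0.73 kcal/mol) and the other has it equatorial (E = 0).
ΔG = 0.73 kcal/mol between the two chairs.
K = exp(ΔG/RT) with R = 1.987×10⁻³ kcal mol⁻¹ K⁻¹ and T = 400 K gives K ≈ 2.51.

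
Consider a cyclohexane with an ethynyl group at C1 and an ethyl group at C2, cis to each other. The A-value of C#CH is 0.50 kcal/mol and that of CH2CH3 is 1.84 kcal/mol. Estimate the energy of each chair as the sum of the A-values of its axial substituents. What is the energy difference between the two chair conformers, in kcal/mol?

1.34 kcal/mol

C1 and C2 have opposite parity, so for the cis isomer the two substituents are one axial and one equatorial in each chair.
Chair I (ethynyl axial, ethyl equatorial): E = 0.50 kcal/mol.
Chair II (ethynyl equatorial, ethyl axial): E = 1.84 kcal/mol.
ΔE = 1.84 − 0.50 = 1.34 kcal/mol; chair I is more stable.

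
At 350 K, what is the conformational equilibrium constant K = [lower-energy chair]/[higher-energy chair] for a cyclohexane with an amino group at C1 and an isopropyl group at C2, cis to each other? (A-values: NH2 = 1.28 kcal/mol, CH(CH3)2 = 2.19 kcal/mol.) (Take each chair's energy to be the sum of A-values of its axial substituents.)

K ≈ 3.70

C1 and C2 have opposite parity, so for the cis isomer the two substituents are one axial and one equatorial in each chair.
Chair I (amino axial, isopropyl equatorial): E = 1.28 kcal/mol; chair II (amino equatorial, isopropyl axial): E = 2.19 kcal/mol.
ΔG = 0.91 kcal/mol between the two chairs.
K = exp(ΔG/RT) with R = 1.987×10⁻³ kcal mol⁻¹ K⁻¹ and T = 350 K gives K ≈ 3.7.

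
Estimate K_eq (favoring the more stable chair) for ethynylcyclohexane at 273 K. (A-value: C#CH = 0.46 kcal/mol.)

One chair has the ethynyl group axial (E = 0.46 kcal/mol) and the other has it equatorial (E = 0).
ΔG = 0.46 kcal/mol between the two chairs.
K = exp(ΔG/RT) with R = 1.987×10⁻³ kcal mol⁻¹ K⁻¹ and T = 273 K gives K ≈ 2.33.

K ≈ 2.33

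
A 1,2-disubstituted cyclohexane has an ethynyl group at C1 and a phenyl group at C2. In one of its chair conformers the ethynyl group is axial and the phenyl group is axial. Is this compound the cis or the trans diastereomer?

trans

C1 and C2 have opposite parity, so their axial bonds point in opposite directions.
With opposite-parity carbons, two substituents on the same face are one axial and one equatorial; opposite faces give both axial or both equatorial.
Here the groups are axial/axial → opposite face → trans.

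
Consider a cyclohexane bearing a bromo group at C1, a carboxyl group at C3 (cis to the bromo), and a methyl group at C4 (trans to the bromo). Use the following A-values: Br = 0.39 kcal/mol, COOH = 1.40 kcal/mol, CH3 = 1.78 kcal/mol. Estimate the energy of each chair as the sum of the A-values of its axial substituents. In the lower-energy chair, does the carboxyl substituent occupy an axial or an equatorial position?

Chair I (bromo axial, carboxyl axial, methyl axial): E = 3.57 kcal/mol.
Chair II (bromo equatorial, carboxyl equatorial, methyl equatorial): E = 0.00 kcal/mol.
Chair II is the more stable (lower-energy) conformer, and in that chair the carboxyl group is equatorial.

equatorial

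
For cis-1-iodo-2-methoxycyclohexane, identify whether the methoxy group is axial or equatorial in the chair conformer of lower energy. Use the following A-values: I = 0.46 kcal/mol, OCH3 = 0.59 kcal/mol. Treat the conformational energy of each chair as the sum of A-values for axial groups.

C1 and C2 have opposite parity, so for the cis isomer the two substituents are one axial and one equatorial in each chair.
Chair I (iodo axial, methoxy equatorial): E = 0.46 kcal/mol.
Chair II (iodo equatorial, methoxy axial): E = 0.59 kcal/mol.
Chair I is the more stable (lower-energy) conformer, and in that chair the methoxy group is equatorial.

equatorial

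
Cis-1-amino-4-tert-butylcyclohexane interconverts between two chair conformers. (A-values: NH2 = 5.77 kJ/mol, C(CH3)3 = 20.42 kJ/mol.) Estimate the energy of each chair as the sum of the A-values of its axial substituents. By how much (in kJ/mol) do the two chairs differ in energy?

14.65 kJ/mol

C1 and C4 have opposite parity, so for the cis isomer the two substituents are one axial and one equatorial in each chair.
Chair I (amino axial, tert-butyl equatorial): E = 5.77 kJ/mol.
Chair II (amino equatorial, tert-butyl axial): E = 20.42 kJ/mol.
ΔE = 20.42 − 5.77 = 14.65 kJ/mol; chair I is more stable.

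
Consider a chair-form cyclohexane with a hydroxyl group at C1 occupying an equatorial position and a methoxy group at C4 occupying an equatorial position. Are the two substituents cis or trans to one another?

C1 and C4 have opposite parity, so their axial bonds point in opposite directions.
With opposite-parity carbons, two substituents on the same face are one axial and one equatorial; opposite faces give both axial or both equatorial.
Here the groups are equatorial/equatorial → opposite face → trans.

trans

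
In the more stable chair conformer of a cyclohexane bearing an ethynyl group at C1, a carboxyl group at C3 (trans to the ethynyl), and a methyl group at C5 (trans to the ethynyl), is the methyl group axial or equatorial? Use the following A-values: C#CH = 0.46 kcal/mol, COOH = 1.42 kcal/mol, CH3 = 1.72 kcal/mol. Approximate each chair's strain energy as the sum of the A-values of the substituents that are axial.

equatorial

Chair I (ethynyl axial, carboxyl equatorial, methyl equatorial): E = 0.46 kcal/mol.
Chair II (ethynyl equatorial, carboxyl axial, methyl axial): E = 3.14 kcal/mol.
Chair I is the more stable (lower-energy) conformer, and in that chair the methyl group is equatorial.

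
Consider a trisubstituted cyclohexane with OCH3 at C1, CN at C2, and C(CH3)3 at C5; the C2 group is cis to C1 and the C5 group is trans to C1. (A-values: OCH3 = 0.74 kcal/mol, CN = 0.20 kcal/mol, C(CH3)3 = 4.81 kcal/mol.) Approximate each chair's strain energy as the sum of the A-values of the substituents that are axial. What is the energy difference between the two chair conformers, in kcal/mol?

4.27 kcal/mol

Chair I (methoxy axial, cyano equatorial, tert-butyl equatorial): E = 0.74 kcal/mol.
Chair II (methoxy equatorial, cyano axial, tert-butyl axial): E = 5.01 kcal/mol.
ΔE = 5.01 − 0.74 = 4.27 kcal/mol; chair I is more stable.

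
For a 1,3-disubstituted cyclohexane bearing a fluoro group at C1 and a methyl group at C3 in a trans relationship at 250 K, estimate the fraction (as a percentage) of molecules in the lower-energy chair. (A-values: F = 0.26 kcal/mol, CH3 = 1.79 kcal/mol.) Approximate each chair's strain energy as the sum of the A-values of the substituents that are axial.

C1 and C3 have the same parity, so for the trans isomer the two substituents are one axial and one equatorial in each chair.
Chair I (fluoro axial, methyl equatorial): E = 0.26 kcal/mol; chair II (fluoro equatorial, methyl axial): E = 1.79 kcal/mol.
ΔG = 1.53 kcal/mol between the two chairs.
K = exp(ΔG/RT) with R = 1.987×10⁻³ kcal mol⁻¹ K⁻¹ and T = 250 K gives K ≈ 21.8.
Fraction in the lower-energy chair = K/(K+1) = 95.6%.

95.6%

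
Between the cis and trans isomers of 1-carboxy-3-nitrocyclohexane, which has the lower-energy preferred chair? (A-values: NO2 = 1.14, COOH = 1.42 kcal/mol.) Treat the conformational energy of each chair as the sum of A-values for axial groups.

cis

At 1,3 positions (parity same): cis → (e,e or a,a); trans → (a,e or e,a).
Best chair for cis: E = 0.00 kcal/mol; best chair for trans: E = 1.14 kcal/mol.
The cis isomer is lower by 1.14 kcal/mol.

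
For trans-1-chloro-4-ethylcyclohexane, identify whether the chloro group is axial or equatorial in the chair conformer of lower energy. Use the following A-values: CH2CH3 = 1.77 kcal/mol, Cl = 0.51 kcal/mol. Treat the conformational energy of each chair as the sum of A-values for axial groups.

C1 and C4 have opposite parity, so for the trans isomer the two substituents are e,e in one chair and a,a in the other.
Chair I (ethyl axial, chloro axial): E = 2.28 kcal/mol.
Chair II (ethyl equatorial, chloro equatorial): E = 0.00 kcal/mol.
Chair II is the more stable (lower-energy) conformer, and in that chair the chloro group is equatorial.

equatorial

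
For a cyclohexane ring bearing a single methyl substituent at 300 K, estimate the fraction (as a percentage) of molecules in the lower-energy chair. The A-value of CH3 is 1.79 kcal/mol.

95.3%

One chair has the methyl group axial (E = 1.79 kcal/mol) and the other has it equatorial (E = 0).
ΔG = 1.79 kcal/mol between the two chairs.
K = exp(ΔG/RT) with R = 1.987×10⁻³ kcal mol⁻¹ K⁻¹ and T = 300 K gives K ≈ 20.1.
Fraction in the lower-energy chair = K/(K+1) = 95.3%.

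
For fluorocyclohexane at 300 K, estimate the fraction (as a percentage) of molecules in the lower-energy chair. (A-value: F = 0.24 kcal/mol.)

59.9%

One chair has the fluoro group axial (E = 0.24 kcal/mol) and the other has it equatorial (E = 0).
ΔG = 0.24 kcal/mol between the two chairs.
K = exp(ΔG/RT) with R = 1.987×10⁻³ kcal mol⁻¹ K⁻¹ and T = 300 K gives K ≈ 1.5.
Fraction in the lower-energy chair = K/(K+1) = 59.9%.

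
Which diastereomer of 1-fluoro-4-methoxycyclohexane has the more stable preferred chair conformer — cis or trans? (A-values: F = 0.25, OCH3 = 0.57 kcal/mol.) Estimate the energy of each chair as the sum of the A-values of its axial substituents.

trans

At 1,4 positions (parity opposite): cis → (a,e or e,a); trans → (e,e or a,a).
Best chair for cis: E = 0.25 kcal/mol; best chair for trans: E = 0.00 kcal/mol.
The trans isomer is lower by 0.25 kcal/mol.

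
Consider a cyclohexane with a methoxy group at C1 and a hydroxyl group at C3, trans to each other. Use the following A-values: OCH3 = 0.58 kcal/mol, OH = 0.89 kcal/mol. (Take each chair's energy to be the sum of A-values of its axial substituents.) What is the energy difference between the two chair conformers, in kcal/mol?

0.31 kcal/mol

C1 and C3 have the same parity, so for the trans isomer the two substituents are one axial and one equatorial in each chair.
Chair I (methoxy axial, hydroxyl equatorial): E = 0.58 kcal/mol.
Chair II (methoxy equatorial, hydroxyl axial): E = 0.89 kcal/mol.
ΔE = 0.89 − 0.58 = 0.31 kcal/mol; chair I is more stable.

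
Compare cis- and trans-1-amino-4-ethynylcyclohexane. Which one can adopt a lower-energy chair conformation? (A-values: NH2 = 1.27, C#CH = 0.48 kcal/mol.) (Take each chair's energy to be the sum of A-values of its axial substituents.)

At 1,4 positions (parity opposite): cis → (a,e or e,a); trans → (e,e or a,a).
Best chair for cis: E = 0.48 kcal/mol; best chair for trans: E = 0.00 kcal/mol.
The trans isomer is lower by 0.48 kcal/mol.

trans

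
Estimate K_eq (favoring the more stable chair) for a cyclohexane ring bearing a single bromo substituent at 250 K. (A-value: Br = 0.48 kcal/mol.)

One chair has the bromo group axial (E = 0.48 kcal/mol) and the other has it equatorial (E = 0).
ΔG = 0.48 kcal/mol between the two chairs.
K = exp(ΔG/RT) with R = 1.987×10⁻³ kcal mol⁻¹ K⁻¹ and T = 250 K gives K ≈ 2.63.

K ≈ 2.63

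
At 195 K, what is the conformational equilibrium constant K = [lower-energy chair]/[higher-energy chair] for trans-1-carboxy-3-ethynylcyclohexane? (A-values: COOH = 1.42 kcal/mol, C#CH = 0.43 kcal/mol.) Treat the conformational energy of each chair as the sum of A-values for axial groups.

C1 and C3 have the same parity, so for the trans isomer the two substituents are one axial and one equatorial in each chair.
Chair I (carboxyl axial, ethynyl equatorial): E = 1.42 kcal/mol; chair II (carboxyl equatorial, ethynyl axial): E = 0.43 kcal/mol.
ΔG = 0.99 kcal/mol between the two chairs.
K = exp(ΔG/RT) with R = 1.987×10⁻³ kcal mol⁻¹ K⁻¹ and T = 195 K gives K ≈ 12.9.

K ≈ 12.9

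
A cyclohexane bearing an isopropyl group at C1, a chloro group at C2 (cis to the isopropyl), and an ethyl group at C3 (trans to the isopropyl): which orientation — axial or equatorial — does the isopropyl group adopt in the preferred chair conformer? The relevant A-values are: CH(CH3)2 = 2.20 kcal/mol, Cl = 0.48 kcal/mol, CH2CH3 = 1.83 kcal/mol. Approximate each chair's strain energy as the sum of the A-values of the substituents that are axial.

axial

Chair I (isopropyl axial, chloro equatorial, ethyl equatorial): E = 2.20 kcal/mol.
Chair II (isopropyl equatorial, chloro axial, ethyl axial): E = 2.31 kcal/mol.
Chair I is the more stable (lower-energy) conformer, and in that chair the isopropyl group is axial.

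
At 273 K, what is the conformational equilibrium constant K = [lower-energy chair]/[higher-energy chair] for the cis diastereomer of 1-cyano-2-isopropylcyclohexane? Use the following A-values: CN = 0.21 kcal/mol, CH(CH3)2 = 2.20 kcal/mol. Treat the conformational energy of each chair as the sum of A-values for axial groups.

K ≈ 39.2

C1 and C2 have opposite parity, so for the cis isomer the two substituents are one axial and one equatorial in each chair.
Chair I (cyano axial, isopropyl equatorial): E = 0.21 kcal/mol; chair II (cyano equatorial, isopropyl axial): E = 2.20 kcal/mol.
ΔG = 1.99 kcal/mol between the two chairs.
K = exp(ΔG/RT) with R = 1.987×10⁻³ kcal mol⁻¹ K⁻¹ and T = 273 K gives K ≈ 39.2.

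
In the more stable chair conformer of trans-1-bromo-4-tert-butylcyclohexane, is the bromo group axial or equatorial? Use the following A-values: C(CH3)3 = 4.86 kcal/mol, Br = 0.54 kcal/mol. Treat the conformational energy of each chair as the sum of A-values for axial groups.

equatorial

C1 and C4 have opposite parity, so for the trans isomer the two substituents are e,e in one chair and a,a in the other.
Chair I (tert-butyl axial, bromo axial): E = 5.40 kcal/mol.
Chair II (tert-butyl equatorial, bromo equatorial): E = 0.00 kcal/mol.
Chair II is the more stable (lower-energy) conformer, and in that chair the bromo group is equatorial.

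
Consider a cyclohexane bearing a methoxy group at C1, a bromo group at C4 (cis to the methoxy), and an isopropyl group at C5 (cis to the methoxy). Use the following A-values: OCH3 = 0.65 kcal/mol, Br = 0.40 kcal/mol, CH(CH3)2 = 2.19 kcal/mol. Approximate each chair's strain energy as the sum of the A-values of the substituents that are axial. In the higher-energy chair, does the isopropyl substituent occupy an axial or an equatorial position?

Chair I (methoxy axial, bromo equatorial, isopropyl axial): E = 2.84 kcal/mol.
Chair II (methoxy equatorial, bromo axial, isopropyl equatorial): E = 0.40 kcal/mol.
Chair I is the less stable (higher-energy) conformer, and in that chair the isopropyl group is axial.

axial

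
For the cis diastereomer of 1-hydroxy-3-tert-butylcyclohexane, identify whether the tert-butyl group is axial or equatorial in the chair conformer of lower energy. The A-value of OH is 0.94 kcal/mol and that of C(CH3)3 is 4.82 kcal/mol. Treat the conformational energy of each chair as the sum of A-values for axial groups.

C1 and C3 have the same parity, so for the cis isomer the two substituents are e,e in one chair and a,a in the other.
Chair I (hydroxyl axial, tert-butyl axial): E = 5.76 kcal/mol.
Chair II (hydroxyl equatorial, tert-butyl equatorial): E = 0.00 kcal/mol.
Chair II is the more stable (lower-energy) conformer, and in that chair the tert-butyl group is equatorial.

equatorial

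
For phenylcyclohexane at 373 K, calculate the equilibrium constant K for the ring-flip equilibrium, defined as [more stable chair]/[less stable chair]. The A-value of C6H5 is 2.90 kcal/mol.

K ≈ 50.0

One chair has the phenyl group axial (E = 2.90 kcal/mol) and the other has it equatorial (E = 0).
ΔG = 2.90 kcal/mol between the two chairs.
K = exp(ΔG/RT) with R = 1.987×10⁻³ kcal mol⁻¹ K⁻¹ and T = 373 K gives K ≈ 50.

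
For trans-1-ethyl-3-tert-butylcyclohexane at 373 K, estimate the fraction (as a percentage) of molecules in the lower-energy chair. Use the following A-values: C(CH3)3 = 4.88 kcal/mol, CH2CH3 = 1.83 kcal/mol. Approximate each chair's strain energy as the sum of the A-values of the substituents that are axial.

C1 and C3 have the same parity, so for the trans isomer the two substituents are one axial and one equatorial in each chair.
Chair I (tert-butyl axial, ethyl equatorial): E = 4.88 kcal/mol; chair II (tert-butyl equatorial, ethyl axial): E = 1.83 kcal/mol.
ΔG = 3.05 kcal/mol between the two chairs.
K = exp(ΔG/RT) with R = 1.987×10⁻³ kcal mol⁻¹ K⁻¹ and T = 373 K gives K ≈ 61.3.
Fraction in the lower-energy chair = K/(K+1) = 98.4%.

98.4%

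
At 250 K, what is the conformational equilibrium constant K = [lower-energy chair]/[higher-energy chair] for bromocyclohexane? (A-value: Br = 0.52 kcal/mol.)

One chair has the bromo group axial (E = 0.52 kcal/mol) and the other has it equatorial (E = 0).
ΔG = 0.52 kcal/mol between the two chairs.
K = exp(ΔG/RT) with R = 1.987×10⁻³ kcal mol⁻¹ K⁻¹ and T = 250 K gives K ≈ 2.85.

K ≈ 2.85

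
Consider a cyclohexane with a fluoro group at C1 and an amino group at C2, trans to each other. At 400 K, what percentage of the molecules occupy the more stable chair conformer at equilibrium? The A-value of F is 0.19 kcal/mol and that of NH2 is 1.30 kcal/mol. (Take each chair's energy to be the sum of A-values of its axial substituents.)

C1 and C2 have opposite parity, so for the trans isomer the two substituents are e,e in one chair and a,a in the other.
Chair I (fluoro axial, amino axial): E = 1.49 kcal/mol; chair II (fluoro equatorial, amino equatorial): E = 0.00 kcal/mol.
ΔG = 1.49 kcal/mol between the two chairs.
K = exp(ΔG/RT) with R = 1.987×10⁻³ kcal mol⁻¹ K⁻¹ and T = 400 K gives K ≈ 6.52.
Fraction in the lower-energy chair = K/(K+1) = 86.7%.

86.7%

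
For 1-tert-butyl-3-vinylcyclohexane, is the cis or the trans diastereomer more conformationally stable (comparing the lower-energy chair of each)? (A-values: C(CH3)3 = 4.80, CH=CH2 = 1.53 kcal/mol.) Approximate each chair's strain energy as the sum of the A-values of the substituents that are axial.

cis

At 1,3 positions (parity same): cis → (e,e or a,a); trans → (a,e or e,a).
Best chair for cis: E = 0.00 kcal/mol; best chair for trans: E = 1.53 kcal/mol.
The cis isomer is lower by 1.53 kcal/mol.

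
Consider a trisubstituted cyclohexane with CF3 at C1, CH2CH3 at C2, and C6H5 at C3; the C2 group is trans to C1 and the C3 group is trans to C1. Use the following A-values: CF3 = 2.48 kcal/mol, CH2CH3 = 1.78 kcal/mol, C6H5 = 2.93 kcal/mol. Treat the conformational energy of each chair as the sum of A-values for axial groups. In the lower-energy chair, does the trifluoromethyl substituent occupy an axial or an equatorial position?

Chair I (trifluoromethyl axial, ethyl axial, phenyl equatorial): E = 4.26 kcal/mol.
Chair II (trifluoromethyl equatorial, ethyl equatorial, phenyl axial): E = 2.93 kcal/mol.
Chair II is the more stable (lower-energy) conformer, and in that chair the trifluoromethyl group is equatorial.

equatorial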